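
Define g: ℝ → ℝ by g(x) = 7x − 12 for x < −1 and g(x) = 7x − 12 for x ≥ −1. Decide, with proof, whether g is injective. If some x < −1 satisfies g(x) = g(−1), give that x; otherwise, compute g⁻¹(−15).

-3/7

Both pieces are strictly increasing (slopes 7 and 7), so each is injective on its own interval.
The left piece maps (−∞, −1) onto (−∞, −19); the right piece maps [−1, ∞) onto [−19, ∞).
These images are disjoint, so no value is attained by both pieces. Hence g is injective.
Because the two images are disjoint, no x < −1 has g(x) = g(−1), so we compute g⁻¹(−15): −15 lies in [−19, ∞), so solve 7x − 12 = −15: x = (−15 + 12)/7 = −3/7.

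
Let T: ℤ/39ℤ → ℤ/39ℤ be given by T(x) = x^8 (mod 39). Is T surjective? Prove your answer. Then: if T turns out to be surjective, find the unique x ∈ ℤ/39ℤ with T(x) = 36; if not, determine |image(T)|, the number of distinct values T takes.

T(1) = 1^8 = 1.
T(5): Repeated squaring mod 39: 5^1 ≡ 5, 5^2 ≡ 5² = 25, 5^4 ≡ 25² = 625 ≡ 1, 5^8 ≡ 1² = 1. So 5^8 ≡ 1 (mod 39).
So T(1) = T(5) = 1 while 1 ≠ 5, so T is not injective.
A non-injective map from the 39-element set ℤ/39ℤ to itself takes at most 38 distinct values, so it cannot be surjective. Thus T is not surjective.
Since T is not surjective, we determine |image(T)|. Computing x^8 mod 39 for each x (by repeated squaring, reducing mod 39 at every step), the values T(0), T(1), …, T(38) are: 0, 1, 22, 9, 16, 1, 3, 16, 1, 3, 22, 22, 27, 13, 1, 9, 22, 16, 27, 16, 16, 27, 16, 22, 9, 1, 13, 27, 22, 22, 3, 1, 16, 3, 1, 16, 9, 22, 1.
The distinct values are {0, 1, 3, 9, 13, 16, 22, 27}; there are 8 of them.

8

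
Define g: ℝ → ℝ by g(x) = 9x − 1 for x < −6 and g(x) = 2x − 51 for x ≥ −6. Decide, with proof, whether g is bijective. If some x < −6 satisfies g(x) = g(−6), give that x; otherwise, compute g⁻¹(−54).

-62/9

Both pieces are strictly increasing (slopes 9 and 2), so each is injective on its own interval.
The left piece maps (−∞, −6) onto (−∞, −55); the right piece maps [−6, ∞) onto [−63, ∞).
These images overlap. In particular g(−6) = −63 (right piece), and solving 9x − 1 = −63 on the left piece gives x = −62/9 < −6.
So g(−62/9) = g(−6) with −62/9 ≠ −6, and g is not injective, hence not bijective. This x = −62/9 is the requested value below −6.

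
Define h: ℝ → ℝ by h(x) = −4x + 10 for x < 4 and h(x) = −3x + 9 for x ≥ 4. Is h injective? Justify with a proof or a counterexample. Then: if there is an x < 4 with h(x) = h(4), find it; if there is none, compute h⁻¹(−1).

13/4

Both pieces are strictly decreasing (slopes −4 and −3), so each is injective on its own interval.
The left piece maps (−∞, 4) onto (−6, ∞); the right piece maps [4, ∞) onto (−∞, −3].
These images overlap. In particular h(4) = −3 (right piece), and solving −4x + 10 = −3 on the left piece gives x = 13/4 < 4.
So h(13/4) = h(4) with 13/4 ≠ 4, and h is not injective. This x = 13/4 is the requested value below 4.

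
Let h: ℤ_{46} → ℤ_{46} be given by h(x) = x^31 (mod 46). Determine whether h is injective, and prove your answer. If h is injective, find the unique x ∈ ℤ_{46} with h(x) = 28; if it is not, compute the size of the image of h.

20

Computing x^31 mod 46 for each x (by repeated squaring, reducing mod 46 at every step), the values h(0), h(1), …, h(45) are: 0, 1, 6, 41, 36, 11, 16, 15, 32, 25, 20, 19, 4, 3, 44, 37, 8, 7, 12, 33, 28, 17, 22, 23, 24, 29, 18, 13, 34, 39, 38, 9, 2, 43, 42, 27, 26, 21, 14, 31, 30, 35, 10, 5, 40, 45.
Every element of ℤ_{46} appears exactly once in this list, so h is a bijection, and in particular injective.
Since h is injective, we read off the preimage of 28 from the same table: h(20) = 28, so h⁻¹(28) = 20.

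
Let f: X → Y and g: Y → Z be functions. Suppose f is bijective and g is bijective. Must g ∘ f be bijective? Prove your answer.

Injectivity: if g(f(s)) = g(f(t)) then f(s) = f(t) (g injective) so s = t (f injective).
Surjectivity: for c ∈ Z pick b with g(b) = c, then a with f(a) = b; then (g ∘ f)(a) = c.
So g ∘ f is bijective.

bijective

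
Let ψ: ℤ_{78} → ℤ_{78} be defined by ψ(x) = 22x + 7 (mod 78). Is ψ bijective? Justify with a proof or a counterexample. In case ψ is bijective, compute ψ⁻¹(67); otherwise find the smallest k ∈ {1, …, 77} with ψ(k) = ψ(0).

39

Recall that ψ is injective when ψ(s) = ψ(t) forces s = t.
We have gcd(22, 78) = 2 > 1. Taking s = 0 and t = 39: ψ(0) = 7 and ψ(39) = 22·39 + 7 = 865 ≡ 7 (mod 78).
So ψ(0) = ψ(39) while 0 ≠ 39, hence ψ is not injective, hence not bijective.
Since ψ is not bijective, we find the least positive k with ψ(k) = ψ(0): this means 22k ≡ 0 (mod 78), i.e. 78 ∣ 22k. Since gcd(22, 78) = 2, dividing through by 2 this holds exactly when 39 ∣ 11k, and as gcd(11, 39) = 1, exactly when 39 ∣ k.
The smallest positive such k is 39.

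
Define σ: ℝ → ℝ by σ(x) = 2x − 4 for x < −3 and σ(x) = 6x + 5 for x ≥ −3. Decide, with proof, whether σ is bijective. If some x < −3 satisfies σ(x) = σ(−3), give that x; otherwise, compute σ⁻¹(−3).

-9/2

Both pieces are strictly increasing (slopes 2 and 6), so each is injective on its own interval.
The left piece maps (−∞, −3) onto (−∞, −10); the right piece maps [−3, ∞) onto [−13, ∞).
These images overlap. In particular σ(−3) = −13 (right piece), and solving 2x − 4 = −13 on the left piece gives x = −9/2 < −3.
So σ(−9/2) = σ(−3) with −9/2 ≠ −3, and σ is not injective, hence not bijective. This x = −9/2 is the requested value below −3.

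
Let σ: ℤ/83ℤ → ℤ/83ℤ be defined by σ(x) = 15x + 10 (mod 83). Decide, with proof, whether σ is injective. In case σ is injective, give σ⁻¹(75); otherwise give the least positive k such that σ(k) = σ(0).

32

Suppose σ(a) = σ(b) in ℤ/83ℤ. Then 15a + 10 ≡ 15b + 10 (mod 83), therefore 15(a − b) ≡ 0 (mod 83).
Since gcd(15, 83) = 1, 15 is invertible modulo 83, thus a − b ≡ 0 (mod 83), i.e. a = b.
Thus σ is injective.
We now compute 15⁻¹ mod 83 explicitly. Euclid's algorithm: 83 = 5·15 + 8, 15 = 1·8 + 7, 8 = 1·7 + 1; back-substituting gives 1 = 72·15 − 13·83, so 15⁻¹ ≡ 72 (mod 83).
Since σ is injective, we compute σ⁻¹(75): solve 15x + 10 ≡ 75 (mod 83), i.e. 15x ≡ 65 (mod 83).
Multiplying by 15⁻¹ = 72 gives x ≡ 72·65 = 4680 = 56·83 + 32 ≡ 32 (mod 83).
Check: σ(32) = 15·32 + 10 = 490 = 5·83 + 75 ≡ 75 (mod 83).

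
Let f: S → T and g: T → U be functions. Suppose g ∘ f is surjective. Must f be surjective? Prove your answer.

No. Take S = {1, 2, 3}, T = {1, 2, 3, 4}, U = {1}, f(a) = 1 for every a ∈ S, and g(b) = 1 for every b ∈ T.
Then g ∘ f is surjective onto {1}, but 4 ∈ T has no preimage under f, so f is not surjective.

not surjective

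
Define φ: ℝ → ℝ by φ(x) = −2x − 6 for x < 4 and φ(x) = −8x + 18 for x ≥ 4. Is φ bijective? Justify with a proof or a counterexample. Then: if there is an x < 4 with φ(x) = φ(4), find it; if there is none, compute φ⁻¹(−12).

Both pieces are strictly decreasing (slopes −2 and −8), so each is injective on its own interval.
The left piece maps (−∞, 4) onto (−14, ∞); the right piece maps [4, ∞) onto (−∞, −14].
Since −14 = −14, the images partition ℝ: φ is injective and surjective, hence bijective.
Because the two images are disjoint, no x < 4 has φ(x) = φ(4), so we compute φ⁻¹(−12): −12 lies in (−14, ∞), so solve −2x − 6 = −12: x = (−12 + 6)/(−2) = 3.

3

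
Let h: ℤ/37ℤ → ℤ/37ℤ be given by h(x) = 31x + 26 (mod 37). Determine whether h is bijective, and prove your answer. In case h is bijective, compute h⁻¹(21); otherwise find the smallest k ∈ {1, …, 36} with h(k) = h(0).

7

Recall: h is injective if h(x_1) = h(x_2) implies x_1 = x_2.
If h(x_1) = h(x_2), then 31x_1 ≡ 31x_2 (mod 37). Because gcd(31, 37) = 1, we may cancel 31 to get x_1 ≡ x_2 (mod 37).
We now compute 31⁻¹ mod 37 explicitly. Euclid's algorithm: 37 = 1·31 + 6, 31 = 5·6 + 1; back-substituting gives 1 = 6·31 − 5·37, so 31⁻¹ ≡ 6 (mod 37).
Then y ↦ 6(y − 26) is a two-sided inverse to h, so every y ∈ ℤ/37ℤ has a preimage.
So h is bijective.
Since h is bijective, we find h⁻¹(21): we need 31x ≡ 21 − 26 ≡ 32 (mod 37). Using 31⁻¹ = 6: x ≡ 6·32 = 192 = 5·37 + 7, so x = 7.
Check: h(7) = 31·7 + 26 = 243 = 6·37 + 21 ≡ 21 (mod 37).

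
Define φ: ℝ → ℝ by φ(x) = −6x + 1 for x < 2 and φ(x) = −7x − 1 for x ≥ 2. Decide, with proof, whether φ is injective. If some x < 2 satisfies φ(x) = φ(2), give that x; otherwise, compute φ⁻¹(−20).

Both pieces are strictly decreasing (slopes −6 and −7), so each is injective on its own interval.
The left piece maps (−∞, 2) onto (−11, ∞); the right piece maps [2, ∞) onto (−∞, −15].
These images are disjoint, so no value is attained by both pieces. Hence φ is injective.
Because the two images are disjoint, no x < 2 has φ(x) = φ(2), so we compute φ⁻¹(−20): −20 lies in (−∞, −15], so solve −7x − 1 = −20: x = (−20 + 1)/(−7) = 19/7.

19/7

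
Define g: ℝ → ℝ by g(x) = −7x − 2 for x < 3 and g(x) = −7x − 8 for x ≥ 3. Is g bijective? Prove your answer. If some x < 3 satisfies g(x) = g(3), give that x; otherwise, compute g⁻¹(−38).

Both pieces are strictly decreasing (slopes −7 and −7), so each is injective on its own interval.
The left piece maps (−∞, 3) onto (−23, ∞); the right piece maps [3, ∞) onto (−∞, −29].
The images leave a gap (−23 has no preimage), so g is not surjective, hence not bijective.
Because the two images are disjoint, no x < 3 has g(x) = g(3), so we compute g⁻¹(−38): −38 lies in (−∞, −29], so solve −7x − 8 = −38: x = (−38 + 8)/(−7) = 30/7.

30/7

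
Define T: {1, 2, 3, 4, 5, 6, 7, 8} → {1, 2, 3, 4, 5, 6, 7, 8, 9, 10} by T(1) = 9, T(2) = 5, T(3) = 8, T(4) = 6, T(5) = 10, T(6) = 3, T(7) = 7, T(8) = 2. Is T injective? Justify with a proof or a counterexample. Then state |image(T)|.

The values T(1), …, T(8) are 9, 5, 8, 6, 10, 3, 7, 2 — all distinct.
So T(a) = T(b) only when a = b, and T is injective.
The image of T is {2, 3, 5, 6, 7, 8, 9, 10}, which has 8 elements.

8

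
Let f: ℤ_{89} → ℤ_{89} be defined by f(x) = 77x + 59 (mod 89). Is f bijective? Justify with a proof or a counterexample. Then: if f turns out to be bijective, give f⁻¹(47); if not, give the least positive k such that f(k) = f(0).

Recall that f is injective if f(x_1) = f(x_2) implies x_1 = x_2.
If f(x_1) = f(x_2), then 77x_1 ≡ 77x_2 (mod 89). Because gcd(77, 89) = 1, we may cancel 77 to get x_1 ≡ x_2 (mod 89).
We now compute 77⁻¹ mod 89 explicitly. Euclid's algorithm: 89 = 1·77 + 12, 77 = 6·12 + 5, 12 = 2·5 + 2, 5 = 2·2 + 1; back-substituting gives 1 = 37·77 − 32·89, so 77⁻¹ ≡ 37 (mod 89).
Then y ↦ 37(y − 59) is a two-sided inverse to f, so every y ∈ ℤ_{89} has a preimage.
Hence f is bijective.
Since f is bijective, we compute f⁻¹(47): solve 77x + 59 ≡ 47 (mod 89), i.e. 77x ≡ 77 (mod 89).
Multiplying by 77⁻¹ = 37 gives x ≡ 37·77 = 2849 = 32·89 + 1 ≡ 1 (mod 89).
Check: f(1) = 77·1 + 59 = 136 = 1·89 + 47 ≡ 47 (mod 89).

1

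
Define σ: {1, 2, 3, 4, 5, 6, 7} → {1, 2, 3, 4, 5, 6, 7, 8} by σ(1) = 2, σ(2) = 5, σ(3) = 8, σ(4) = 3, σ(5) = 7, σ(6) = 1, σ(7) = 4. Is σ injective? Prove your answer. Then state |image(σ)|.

The values σ(1), …, σ(7) are 2, 5, 8, 3, 7, 1, 4 — all distinct.
So σ(s) = σ(t) only when s = t, and σ is injective.
The image of σ is {1, 2, 3, 4, 5, 7, 8}, which has 7 elements.

7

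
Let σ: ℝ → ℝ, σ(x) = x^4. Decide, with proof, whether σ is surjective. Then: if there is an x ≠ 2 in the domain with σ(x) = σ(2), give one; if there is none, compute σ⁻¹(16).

Since 4 is even, x^4 ≥ 0 for all x ∈ ℝ, so −1 ∈ ℝ has no preimage. So σ is not surjective.
For the follow-up, such an x exists: taking x = −2 ∈ ℝ gives σ(−2) = 16 = σ(2) with −2 ≠ 2.

-2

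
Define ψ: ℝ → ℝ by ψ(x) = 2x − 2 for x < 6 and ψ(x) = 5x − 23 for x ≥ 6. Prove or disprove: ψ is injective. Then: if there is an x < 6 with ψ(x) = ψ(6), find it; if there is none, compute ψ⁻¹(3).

Both pieces are strictly increasing (slopes 2 and 5), so each is injective on its own interval.
The left piece maps (−∞, 6) onto (−∞, 10); the right piece maps [6, ∞) onto [7, ∞).
These images overlap. In particular ψ(6) = 7 (right piece), and solving 2x − 2 = 7 on the left piece gives x = 9/2 < 6.
So ψ(9/2) = ψ(6) with 9/2 ≠ 6, and ψ is not injective. This x = 9/2 is the requested value below 6.

9/2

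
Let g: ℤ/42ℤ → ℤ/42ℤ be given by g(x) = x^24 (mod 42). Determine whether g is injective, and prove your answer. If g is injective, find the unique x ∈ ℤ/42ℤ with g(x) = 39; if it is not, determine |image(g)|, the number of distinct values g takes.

g(2): Repeated squaring mod 42: 2^1 ≡ 2, 2^2 ≡ 2² = 4, 2^4 ≡ 4² = 16, 2^8 ≡ 16² = 256 ≡ 4, 2^16 ≡ 4² = 16. Since 24 = 16 + 8, 2^24 ≡ 16·4: 16·4 = 64 ≡ 22. So 2^24 ≡ 22 (mod 42).
g(4): Repeated squaring mod 42: 4^1 ≡ 4, 4^2 ≡ 4² = 16, 4^4 ≡ 16² = 256 ≡ 4, 4^8 ≡ 4² = 16, 4^16 ≡ 16² = 256 ≡ 4. Since 24 = 16 + 8, 4^24 ≡ 4·16: 4·16 = 64 ≡ 22. So 4^24 ≡ 22 (mod 42).
So g(2) = g(4) = 22 while 2 ≠ 4, thus g is not injective.
Since g is not injective, we determine |image(g)|. Computing x^24 mod 42 for each x (by repeated squaring, reducing mod 42 at every step), the values g(0), g(1), …, g(41) are: 0, 1, 22, 15, 22, 1, 36, 7, 22, 15, 22, 1, 36, 1, 28, 15, 22, 1, 36, 1, 22, 21, 22, 1, 36, 1, 22, 15, 28, 1, 36, 1, 22, 15, 22, 7, 36, 1, 22, 15, 22, 1.
The distinct values are {0, 1, 7, 15, 21, 22, 28, 36}; there are 8 of them.

8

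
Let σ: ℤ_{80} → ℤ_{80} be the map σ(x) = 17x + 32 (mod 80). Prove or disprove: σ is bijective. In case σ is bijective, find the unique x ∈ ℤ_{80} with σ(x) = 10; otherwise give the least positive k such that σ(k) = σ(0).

Recall that σ is injective if σ(a) = σ(b) implies a = b.
Suppose σ(a) = σ(b) in ℤ_{80}. Then 17a + 32 ≡ 17b + 32 (mod 80), hence 17(a − b) ≡ 0 (mod 80).
Since gcd(17, 80) = 1, 17 is invertible modulo 80, therefore a − b ≡ 0 (mod 80), i.e. a = b.
We now compute 17⁻¹ mod 80 explicitly. Euclid's algorithm: 80 = 4·17 + 12, 17 = 1·12 + 5, 12 = 2·5 + 2, 5 = 2·2 + 1; back-substituting gives 1 = 33·17 − 7·80, so 17⁻¹ ≡ 33 (mod 80).
Then y ↦ 33(y − 32) is a two-sided inverse to σ, so every y ∈ ℤ_{80} has a preimage.
Hence σ is bijective.
Since σ is bijective, we find σ⁻¹(10): we need 17x ≡ 10 − 32 ≡ 58 (mod 80). Using 17⁻¹ = 33: x ≡ 33·58 = 1914 = 23·80 + 74, so x = 74.
Check: σ(74) = 17·74 + 32 = 1290 = 16·80 + 10 ≡ 10 (mod 80).

74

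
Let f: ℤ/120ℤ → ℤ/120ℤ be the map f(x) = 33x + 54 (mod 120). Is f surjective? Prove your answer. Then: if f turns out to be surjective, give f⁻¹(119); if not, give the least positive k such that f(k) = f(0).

40

By definition, f is surjective if every y in the codomain equals f(x) for some x in the domain.
Since gcd(33, 120) = 3, we have 33x ≡ 0 (mod 3) for all x, so f(x) ≡ 0 (mod 3).
But 1 ≢ 0 (mod 3), so 1 ∈ ℤ/120ℤ has no preimage. Hence f is not surjective.
Since f is not surjective, we find the least positive k with f(k) = f(0): this means 33k ≡ 0 (mod 120), i.e. 120 ∣ 33k. Since gcd(33, 120) = 3, dividing through by 3 this holds exactly when 40 ∣ 11k, and as gcd(11, 40) = 1, exactly when 40 ∣ k.
The smallest positive such k is 40.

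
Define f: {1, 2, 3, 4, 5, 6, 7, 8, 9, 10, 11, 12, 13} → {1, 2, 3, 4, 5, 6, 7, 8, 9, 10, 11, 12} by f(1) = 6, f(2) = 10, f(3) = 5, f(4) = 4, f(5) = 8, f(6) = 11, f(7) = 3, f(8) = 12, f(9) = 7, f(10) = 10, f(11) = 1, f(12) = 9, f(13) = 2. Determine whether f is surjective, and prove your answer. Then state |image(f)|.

Every element of the codomain has a preimage: 1 = f(11), 2 = f(13), 3 = f(7), 4 = f(4), 5 = f(3), 6 = f(1), 7 = f(9), 8 = f(5), 9 = f(12), 10 = f(2), 11 = f(6), 12 = f(8).
Therefore f is surjective.
The image of f is {1, 2, 3, 4, 5, 6, 7, 8, 9, 10, 11, 12}, which has 12 elements.

12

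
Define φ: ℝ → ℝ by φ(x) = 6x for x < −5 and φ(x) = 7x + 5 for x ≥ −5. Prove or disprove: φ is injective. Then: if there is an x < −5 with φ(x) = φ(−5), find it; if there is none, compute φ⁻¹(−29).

Both pieces are strictly increasing (slopes 6 and 7), so each is injective on its own interval.
The left piece maps (−∞, −5) onto (−∞, −30); the right piece maps [−5, ∞) onto [−30, ∞).
These images are disjoint, so no value is attained by both pieces. Thus φ is injective.
Because the two images are disjoint, no x < −5 has φ(x) = φ(−5), so we compute φ⁻¹(−29): −29 lies in [−30, ∞), so solve 7x + 5 = −29: x = (−29 − 5)/7 = −34/7.

-34/7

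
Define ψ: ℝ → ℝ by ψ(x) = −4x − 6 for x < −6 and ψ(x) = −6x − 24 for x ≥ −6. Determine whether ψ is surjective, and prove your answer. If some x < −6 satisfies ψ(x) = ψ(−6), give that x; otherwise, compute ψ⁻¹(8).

-16/3

Both pieces are strictly decreasing (slopes −4 and −6), so each is injective on its own interval.
The left piece maps (−∞, −6) onto (18, ∞); the right piece maps [−6, ∞) onto (−∞, 12].
The union (18, ∞) ∪ (−∞, 12] omits the interval between 18 and 12; in particular 18 has no preimage. So ψ is not surjective.
Because the two images are disjoint, no x < −6 has ψ(x) = ψ(−6), so we compute ψ⁻¹(8): 8 lies in (−∞, 12], so solve −6x − 24 = 8: x = (8 + 24)/(−6) = −16/3.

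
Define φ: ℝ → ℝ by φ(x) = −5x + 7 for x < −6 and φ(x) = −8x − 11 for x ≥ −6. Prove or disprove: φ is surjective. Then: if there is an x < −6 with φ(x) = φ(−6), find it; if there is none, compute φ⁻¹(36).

Both pieces are strictly decreasing (slopes −5 and −8), so each is injective on its own interval.
The left piece maps (−∞, −6) onto (37, ∞); the right piece maps [−6, ∞) onto (−∞, 37].
These images together cover ℝ, so φ is surjective.
Because the two images are disjoint, no x < −6 has φ(x) = φ(−6), so we compute φ⁻¹(36): 36 lies in (−∞, 37], so solve −8x − 11 = 36: x = (36 + 11)/(−8) = −47/8.

-47/8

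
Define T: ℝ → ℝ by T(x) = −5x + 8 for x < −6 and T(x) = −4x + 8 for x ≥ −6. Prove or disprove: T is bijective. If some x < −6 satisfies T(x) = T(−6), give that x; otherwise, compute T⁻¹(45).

Both pieces are strictly decreasing (slopes −5 and −4), so each is injective on its own interval.
The left piece maps (−∞, −6) onto (38, ∞); the right piece maps [−6, ∞) onto (−∞, 32].
The images leave a gap (38 has no preimage), so T is not surjective, hence not bijective.
Because the two images are disjoint, no x < −6 has T(x) = T(−6), so we compute T⁻¹(45): 45 lies in (38, ∞), so solve −5x + 8 = 45: x = (45 − 8)/(−5) = −37/5.

-37/5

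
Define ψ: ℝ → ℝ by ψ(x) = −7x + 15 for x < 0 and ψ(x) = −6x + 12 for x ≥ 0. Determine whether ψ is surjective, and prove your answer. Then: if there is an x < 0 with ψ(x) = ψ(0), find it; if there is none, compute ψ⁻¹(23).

Both pieces are strictly decreasing (slopes −7 and −6), so each is injective on its own interval.
The left piece maps (−∞, 0) onto (15, ∞); the right piece maps [0, ∞) onto (−∞, 12].
The union (15, ∞) ∪ (−∞, 12] omits the interval between 15 and 12; in particular 15 has no preimage. So ψ is not surjective.
Because the two images are disjoint, no x < 0 has ψ(x) = ψ(0), so we compute ψ⁻¹(23): 23 lies in (15, ∞), so solve −7x + 15 = 23: x = (23 − 15)/(−7) = −8/7.

-8/7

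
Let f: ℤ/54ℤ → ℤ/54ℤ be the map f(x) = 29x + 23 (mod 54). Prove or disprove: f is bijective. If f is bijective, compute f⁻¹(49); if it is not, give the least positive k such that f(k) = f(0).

Suppose f(u) = f(v) in ℤ/54ℤ. Then 29u + 23 ≡ 29v + 23 (mod 54), hence 29(u − v) ≡ 0 (mod 54).
Since gcd(29, 54) = 1, 29 is invertible modulo 54, hence u − v ≡ 0 (mod 54), i.e. u = v.
We now compute 29⁻¹ mod 54 explicitly. Euclid's algorithm: 54 = 1·29 + 25, 29 = 1·25 + 4, 25 = 6·4 + 1; back-substituting gives 1 = 41·29 − 22·54, so 29⁻¹ ≡ 41 (mod 54).
Then y ↦ 41(y − 23) is a two-sided inverse to f, so every y ∈ ℤ/54ℤ has a preimage.
Thus f is bijective.
Since f is bijective, we compute f⁻¹(49): solve 29x + 23 ≡ 49 (mod 54), i.e. 29x ≡ 26 (mod 54).
Multiplying by 29⁻¹ = 41 gives x ≡ 41·26 = 1066 = 19·54 + 40 ≡ 40 (mod 54).
Check: f(40) = 29·40 + 23 = 1183 = 21·54 + 49 ≡ 49 (mod 54).

40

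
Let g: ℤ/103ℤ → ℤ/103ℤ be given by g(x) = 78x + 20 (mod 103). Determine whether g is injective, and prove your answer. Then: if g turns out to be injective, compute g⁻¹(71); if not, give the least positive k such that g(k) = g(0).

Recall: g is injective when g(s) = g(t) forces s = t.
Suppose g(s) = g(t) in ℤ/103ℤ. Then 78s + 20 ≡ 78t + 20 (mod 103), so 78(s − t) ≡ 0 (mod 103).
Since gcd(78, 103) = 1, 78 is invertible modulo 103, therefore s − t ≡ 0 (mod 103), i.e. s = t.
So g is injective.
We now compute 78⁻¹ mod 103 explicitly. Euclid's algorithm: 103 = 1·78 + 25, 78 = 3·25 + 3, 25 = 8·3 + 1; back-substituting gives 1 = 70·78 − 53·103, so 78⁻¹ ≡ 70 (mod 103).
Since g is injective, we compute g⁻¹(71): solve 78x + 20 ≡ 71 (mod 103), i.e. 78x ≡ 51 (mod 103).
Multiplying by 78⁻¹ = 70 gives x ≡ 70·51 = 3570 = 34·103 + 68 ≡ 68 (mod 103).
Check: g(68) = 78·68 + 20 = 5324 = 51·103 + 71 ≡ 71 (mod 103).

68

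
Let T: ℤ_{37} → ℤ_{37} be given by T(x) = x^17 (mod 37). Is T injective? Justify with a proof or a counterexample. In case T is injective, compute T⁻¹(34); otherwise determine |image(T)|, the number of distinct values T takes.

Since 37 is prime, the nonzero elements of ℤ_{37} form a cyclic group of order 36.
As gcd(17, 36) = 1, raising to the 17th power is a bijection on this group: if a^17 ≡ b^17 then (ab^{−1})^17 = 1, and the only element of order dividing gcd(17, 36) = 1 is 1, so a = b.
With T(0) = 0 this makes T injective on all of ℤ_{37}, hence bijective (finite equal-size domain and codomain). In particular T is injective.
Since T is injective, we find the preimage of 34. The inverse of x ↦ x^17 on (ℤ_{37})^× is x ↦ x^17, because 17·17 = 289 = 8·36 + 1 ≡ 1 (mod 36) and x^{36} = 1 for x ≠ 0 (Fermat). So T⁻¹(34) = 34^17 mod 37.
Repeated squaring mod 37: 34^1 ≡ 34, 34^2 ≡ 34² = 1156 ≡ 9, 34^4 ≡ 9² = 81 ≡ 7, 34^8 ≡ 7² = 49 ≡ 12, 34^16 ≡ 12² = 144 ≡ 33. Since 17 = 16 + 1, 34^17 ≡ 33·34: 33·34 = 1122 ≡ 12. So 34^17 ≡ 12 (mod 37).
Hence T⁻¹(34) = 12.

12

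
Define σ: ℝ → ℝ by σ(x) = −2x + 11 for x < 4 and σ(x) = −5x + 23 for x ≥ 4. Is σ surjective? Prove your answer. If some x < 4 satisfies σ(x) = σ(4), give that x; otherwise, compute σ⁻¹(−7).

Both pieces are strictly decreasing (slopes −2 and −5), so each is injective on its own interval.
The left piece maps (−∞, 4) onto (3, ∞); the right piece maps [4, ∞) onto (−∞, 3].
These images together cover ℝ, so σ is surjective.
Because the two images are disjoint, no x < 4 has σ(x) = σ(4), so we compute σ⁻¹(−7): −7 lies in (−∞, 3], so solve −5x + 23 = −7: x = (−7 − 23)/(−5) = 6.

6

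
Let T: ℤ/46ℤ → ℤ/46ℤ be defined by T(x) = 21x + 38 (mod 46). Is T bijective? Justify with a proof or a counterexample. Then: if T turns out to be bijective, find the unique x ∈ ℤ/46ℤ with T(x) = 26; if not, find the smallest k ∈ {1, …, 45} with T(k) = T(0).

6

By definition, T is injective when T(u) = T(v) forces u = v.
If T(u) = T(v), then 21u ≡ 21v (mod 46). Because gcd(21, 46) = 1, we may cancel 21 to get u ≡ v (mod 46).
We now compute 21⁻¹ mod 46 explicitly. Euclid's algorithm: 46 = 2·21 + 4, 21 = 5·4 + 1; back-substituting gives 1 = 11·21 − 5·46, so 21⁻¹ ≡ 11 (mod 46).
Then y ↦ 11(y − 38) is a two-sided inverse to T, so every y ∈ ℤ/46ℤ has a preimage.
Hence T is bijective.
Since T is bijective, we compute T⁻¹(26): solve 21x + 38 ≡ 26 (mod 46), i.e. 21x ≡ 34 (mod 46).
Multiplying by 21⁻¹ = 11 gives x ≡ 11·34 = 374 = 8·46 + 6 ≡ 6 (mod 46).
Check: T(6) = 21·6 + 38 = 164 = 3·46 + 26 ≡ 26 (mod 46).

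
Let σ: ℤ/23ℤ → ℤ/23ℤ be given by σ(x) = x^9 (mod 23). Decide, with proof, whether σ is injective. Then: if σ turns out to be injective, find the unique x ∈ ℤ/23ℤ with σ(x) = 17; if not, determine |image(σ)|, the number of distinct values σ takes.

Since 23 is prime, the nonzero elements of ℤ/23ℤ form a cyclic group of order 22.
As gcd(9, 22) = 1, raising to the 9th power is a bijection on this group: if a^9 ≡ b^9 then (ab^{−1})^9 = 1, and the only element of order dividing gcd(9, 22) = 1 is 1, so a = b.
With σ(0) = 0 this makes σ injective on all of ℤ/23ℤ, hence bijective (finite equal-size domain and codomain). In particular σ is injective.
Since σ is injective, we find the preimage of 17. The inverse of x ↦ x^9 on (ℤ/23ℤ)^× is x ↦ x^5, because 9·5 = 45 = 2·22 + 1 ≡ 1 (mod 22) and x^{22} = 1 for x ≠ 0 (Fermat). So σ⁻¹(17) = 17^5 mod 23.
Repeated squaring mod 23: 17^1 ≡ 17, 17^2 ≡ 17² = 289 ≡ 13, 17^4 ≡ 13² = 169 ≡ 8. Since 5 = 4 + 1, 17^5 ≡ 8·17: 8·17 = 136 ≡ 21. So 17^5 ≡ 21 (mod 23).
Hence σ⁻¹(17) = 21.

21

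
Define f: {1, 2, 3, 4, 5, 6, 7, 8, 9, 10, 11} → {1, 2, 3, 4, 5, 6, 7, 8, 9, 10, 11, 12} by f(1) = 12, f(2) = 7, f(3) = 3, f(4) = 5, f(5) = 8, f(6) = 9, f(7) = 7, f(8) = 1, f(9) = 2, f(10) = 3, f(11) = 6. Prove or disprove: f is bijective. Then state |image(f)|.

f(2) = 7 = f(7) with 2 ≠ 7, so f is not injective, hence not bijective.
The image of f is {1, 2, 3, 5, 6, 7, 8, 9, 12}, which has 9 elements.

9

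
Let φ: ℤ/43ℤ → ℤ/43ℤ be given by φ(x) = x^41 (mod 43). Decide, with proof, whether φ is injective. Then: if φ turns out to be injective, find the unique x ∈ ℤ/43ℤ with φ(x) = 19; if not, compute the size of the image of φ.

34

Since 43 is prime, the nonzero elements of ℤ/43ℤ form a cyclic group of order 42.
As gcd(41, 42) = 1, raising to the 41st power is a bijection on this group: if u^41 ≡ v^41 then (uv^{−1})^41 = 1, and the only element of order dividing gcd(41, 42) = 1 is 1, so u = v.
With φ(0) = 0 this makes φ injective on all of ℤ/43ℤ, hence bijective (finite equal-size domain and codomain). In particular φ is injective.
Since φ is injective, we find the preimage of 19. The inverse of x ↦ x^41 on (ℤ/43ℤ)^× is x ↦ x^41, because 41·41 = 1681 = 40·42 + 1 ≡ 1 (mod 42) and x^{42} = 1 for x ≠ 0 (Fermat). So φ⁻¹(19) = 19^41 mod 43.
Repeated squaring mod 43: 19^1 ≡ 19, 19^2 ≡ 19² = 361 ≡ 17, 19^4 ≡ 17² = 289 ≡ 31, 19^8 ≡ 31² = 961 ≡ 15, 19^16 ≡ 15² = 225 ≡ 10, 19^32 ≡ 10² = 100 ≡ 14. Since 41 = 32 + 8 + 1, 19^41 ≡ 14·15·19: 14·15 = 210 ≡ 38, then 38·19 = 722 ≡ 34. So 19^41 ≡ 34 (mod 43).
Hence φ⁻¹(19) = 34.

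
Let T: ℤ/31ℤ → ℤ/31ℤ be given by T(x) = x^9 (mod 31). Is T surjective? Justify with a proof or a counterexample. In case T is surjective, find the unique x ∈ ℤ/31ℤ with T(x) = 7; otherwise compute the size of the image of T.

11

T(1) = 1^9 = 1.
T(5): Repeated squaring mod 31: 5^1 ≡ 5, 5^2 ≡ 5² = 25, 5^4 ≡ 25² = 625 ≡ 5, 5^8 ≡ 5² = 25. Since 9 = 8 + 1, 5^9 ≡ 25·5: 25·5 = 125 ≡ 1. So 5^9 ≡ 1 (mod 31).
So T(1) = T(5) = 1 while 1 ≠ 5, so T is not injective.
A non-injective map from the 31-element set ℤ/31ℤ to itself takes at most 30 distinct values, so it cannot be surjective. Thus T is not surjective.
Since T is not surjective, we determine |image(T)|. Computing x^9 mod 31 for each x (by repeated squaring, reducing mod 31 at every step), the values T(0), T(1), …, T(30) are: 0, 1, 16, 29, 8, 1, 30, 8, 4, 4, 16, 23, 15, 29, 4, 29, 2, 27, 2, 16, 8, 15, 27, 27, 23, 1, 30, 23, 2, 15, 30.
The distinct values are {0, 1, 2, 4, 8, 15, 16, 23, 27, 29, 30}; there are 11 of them.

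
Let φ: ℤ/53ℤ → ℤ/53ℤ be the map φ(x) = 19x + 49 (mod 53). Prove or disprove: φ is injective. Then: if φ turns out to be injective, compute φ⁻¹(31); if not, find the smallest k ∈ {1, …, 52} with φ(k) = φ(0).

13

Recall: injectivity means: for all x_1, x_2 in the domain, φ(x_1) = φ(x_2) implies x_1 = x_2.
If φ(x_1) = φ(x_2), then 19x_1 ≡ 19x_2 (mod 53). Because gcd(19, 53) = 1, we may cancel 19 to get x_1 ≡ x_2 (mod 53).
Therefore φ is injective.
We now compute 19⁻¹ mod 53 explicitly. Euclid's algorithm: 53 = 2·19 + 15, 19 = 1·15 + 4, 15 = 3·4 + 3, 4 = 1·3 + 1; back-substituting gives 1 = 14·19 − 5·53, so 19⁻¹ ≡ 14 (mod 53).
Since φ is injective, we find φ⁻¹(31): we need 19x ≡ 31 − 49 ≡ 35 (mod 53). Using 19⁻¹ = 14: x ≡ 14·35 = 490 = 9·53 + 13, so x = 13.
Check: φ(13) = 19·13 + 49 = 296 = 5·53 + 31 ≡ 31 (mod 53).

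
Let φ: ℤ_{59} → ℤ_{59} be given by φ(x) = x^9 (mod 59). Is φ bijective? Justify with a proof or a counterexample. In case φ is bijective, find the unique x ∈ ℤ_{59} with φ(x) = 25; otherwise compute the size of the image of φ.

17

Since 59 is prime, the nonzero elements of ℤ_{59} form a cyclic group of order 58.
As gcd(9, 58) = 1, raising to the 9th power is a bijection on this group: if a^9 ≡ b^9 then (ab^{−1})^9 = 1, and the only element of order dividing gcd(9, 58) = 1 is 1, so a = b.
With φ(0) = 0 this makes φ injective on all of ℤ_{59}, hence bijective (finite equal-size domain and codomain). In particular φ is bijective.
Since φ is bijective, we find the preimage of 25. The inverse of x ↦ x^9 on (ℤ_{59})^× is x ↦ x^13, because 9·13 = 117 = 2·58 + 1 ≡ 1 (mod 58) and x^{58} = 1 for x ≠ 0 (Fermat). So φ⁻¹(25) = 25^13 mod 59.
Repeated squaring mod 59: 25^1 ≡ 25, 25^2 ≡ 25² = 625 ≡ 35, 25^4 ≡ 35² = 1225 ≡ 45, 25^8 ≡ 45² = 2025 ≡ 19. Since 13 = 8 + 4 + 1, 25^13 ≡ 19·45·25: 19·45 = 855 ≡ 29, then 29·25 = 725 ≡ 17. So 25^13 ≡ 17 (mod 59).
Hence φ⁻¹(25) = 17.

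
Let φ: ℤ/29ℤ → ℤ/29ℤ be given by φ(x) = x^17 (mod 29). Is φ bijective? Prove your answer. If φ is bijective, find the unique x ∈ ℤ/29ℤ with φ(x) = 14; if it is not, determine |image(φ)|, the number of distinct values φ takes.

Since 29 is prime, the nonzero elements of ℤ/29ℤ form a cyclic group of order 28.
As gcd(17, 28) = 1, raising to the 17th power is a bijection on this group: if u^17 ≡ v^17 then (uv^{−1})^17 = 1, and the only element of order dividing gcd(17, 28) = 1 is 1, so u = v.
With φ(0) = 0 this makes φ injective on all of ℤ/29ℤ, hence bijective (finite equal-size domain and codomain). In particular φ is bijective.
Since φ is bijective, we find the preimage of 14. The inverse of x ↦ x^17 on (ℤ/29ℤ)^× is x ↦ x^5, because 17·5 = 85 = 3·28 + 1 ≡ 1 (mod 28) and x^{28} = 1 for x ≠ 0 (Fermat). So φ⁻¹(14) = 14^5 mod 29.
Repeated squaring mod 29: 14^1 ≡ 14, 14^2 ≡ 14² = 196 ≡ 22, 14^4 ≡ 22² = 484 ≡ 20. Since 5 = 4 + 1, 14^5 ≡ 20·14: 20·14 = 280 ≡ 19. So 14^5 ≡ 19 (mod 29).
Hence φ⁻¹(14) = 19.

19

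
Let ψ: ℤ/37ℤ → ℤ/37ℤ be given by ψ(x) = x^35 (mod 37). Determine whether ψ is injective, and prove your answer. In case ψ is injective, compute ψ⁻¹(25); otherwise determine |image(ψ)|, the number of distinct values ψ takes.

3

Since 37 is prime, the nonzero elements of ℤ/37ℤ form a cyclic group of order 36.
As gcd(35, 36) = 1, raising to the 35th power is a bijection on this group: if a^35 ≡ b^35 then (ab^{−1})^35 = 1, and the only element of order dividing gcd(35, 36) = 1 is 1, so a = b.
With ψ(0) = 0 this makes ψ injective on all of ℤ/37ℤ, hence bijective (finite equal-size domain and codomain). In particular ψ is injective.
Since ψ is injective, we find the preimage of 25. The inverse of x ↦ x^35 on (ℤ/37ℤ)^× is x ↦ x^35, because 35·35 = 1225 = 34·36 + 1 ≡ 1 (mod 36) and x^{36} = 1 for x ≠ 0 (Fermat). So ψ⁻¹(25) = 25^35 mod 37.
Repeated squaring mod 37: 25^1 ≡ 25, 25^2 ≡ 25² = 625 ≡ 33, 25^4 ≡ 33² = 1089 ≡ 16, 25^8 ≡ 16² = 256 ≡ 34, 25^16 ≡ 34² = 1156 ≡ 9, 25^32 ≡ 9² = 81 ≡ 7. Since 35 = 32 + 2 + 1, 25^35 ≡ 7·33·25: 7·33 = 231 ≡ 9, then 9·25 = 225 ≡ 3. So 25^35 ≡ 3 (mod 37).
Hence ψ⁻¹(25) = 3.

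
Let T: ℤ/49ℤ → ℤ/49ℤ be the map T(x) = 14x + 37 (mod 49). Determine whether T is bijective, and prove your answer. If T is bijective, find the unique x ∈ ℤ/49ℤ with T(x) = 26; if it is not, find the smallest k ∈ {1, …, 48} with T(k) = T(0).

7

Recall: T is injective when T(a) = T(b) forces a = b.
We have gcd(14, 49) = 7 > 1. Taking a = 0 and b = 7: T(0) = 37 and T(7) = 14·7 + 37 = 135 ≡ 37 (mod 49).
So T(0) = T(7) while 0 ≠ 7, thus T is not injective, hence not bijective.
Since T is not bijective, we find the least positive k with T(k) = T(0): this means 14k ≡ 0 (mod 49), i.e. 49 ∣ 14k. Since gcd(14, 49) = 7, dividing through by 7 this holds exactly when 7 ∣ 2k, and as gcd(2, 7) = 1, exactly when 7 ∣ k.
The smallest positive such k is 7.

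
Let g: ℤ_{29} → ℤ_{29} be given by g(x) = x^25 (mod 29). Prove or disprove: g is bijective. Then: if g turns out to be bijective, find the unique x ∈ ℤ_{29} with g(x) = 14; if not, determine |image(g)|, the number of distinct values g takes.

3

Since 29 is prime, the nonzero elements of ℤ_{29} form a cyclic group of order 28.
As gcd(25, 28) = 1, raising to the 25th power is a bijection on this group: if x_1^25 ≡ x_2^25 then (x_1x_2^{−1})^25 = 1, and the only element of order dividing gcd(25, 28) = 1 is 1, so x_1 = x_2.
With g(0) = 0 this makes g injective on all of ℤ_{29}, hence bijective (finite equal-size domain and codomain). In particular g is bijective.
Since g is bijective, we find the preimage of 14. The inverse of x ↦ x^25 on (ℤ_{29})^× is x ↦ x^9, because 25·9 = 225 = 8·28 + 1 ≡ 1 (mod 28) and x^{28} = 1 for x ≠ 0 (Fermat). So g⁻¹(14) = 14^9 mod 29.
Repeated squaring mod 29: 14^1 ≡ 14, 14^2 ≡ 14² = 196 ≡ 22, 14^4 ≡ 22² = 484 ≡ 20, 14^8 ≡ 20² = 400 ≡ 23. Since 9 = 8 + 1, 14^9 ≡ 23·14: 23·14 = 322 ≡ 3. So 14^9 ≡ 3 (mod 29).
Hence g⁻¹(14) = 3.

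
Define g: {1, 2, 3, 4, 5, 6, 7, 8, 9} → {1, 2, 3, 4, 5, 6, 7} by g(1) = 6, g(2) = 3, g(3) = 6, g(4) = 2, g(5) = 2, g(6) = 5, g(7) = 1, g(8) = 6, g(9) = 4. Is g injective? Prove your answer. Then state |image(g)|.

g(1) = 6 = g(3) with 1 ≠ 3, so g is not injective.
The image of g is {1, 2, 3, 4, 5, 6}, which has 6 elements.

6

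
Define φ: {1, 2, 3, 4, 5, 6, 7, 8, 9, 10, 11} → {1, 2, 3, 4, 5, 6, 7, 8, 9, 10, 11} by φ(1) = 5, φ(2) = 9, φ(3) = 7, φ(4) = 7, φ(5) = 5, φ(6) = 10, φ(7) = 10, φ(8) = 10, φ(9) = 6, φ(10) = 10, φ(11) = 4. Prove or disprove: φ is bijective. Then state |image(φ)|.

6

φ(3) = 7 = φ(4) with 3 ≠ 4, so φ is not injective, hence not bijective.
The image of φ is {4, 5, 6, 7, 9, 10}, which has 6 elements.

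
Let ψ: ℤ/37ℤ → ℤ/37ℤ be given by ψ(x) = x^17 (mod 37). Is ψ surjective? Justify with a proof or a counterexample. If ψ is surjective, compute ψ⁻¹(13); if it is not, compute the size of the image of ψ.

17

Since 37 is prime, the nonzero elements of ℤ/37ℤ form a cyclic group of order 36.
As gcd(17, 36) = 1, raising to the 17th power is a bijection on this group: if x_1^17 ≡ x_2^17 then (x_1x_2^{−1})^17 = 1, and the only element of order dividing gcd(17, 36) = 1 is 1, so x_1 = x_2.
With ψ(0) = 0 this makes ψ injective on all of ℤ/37ℤ, hence bijective (finite equal-size domain and codomain). In particular ψ is surjective.
Since ψ is surjective, we find the preimage of 13. The inverse of x ↦ x^17 on (ℤ/37ℤ)^× is x ↦ x^17, because 17·17 = 289 = 8·36 + 1 ≡ 1 (mod 36) and x^{36} = 1 for x ≠ 0 (Fermat). So ψ⁻¹(13) = 13^17 mod 37.
Repeated squaring mod 37: 13^1 ≡ 13, 13^2 ≡ 13² = 169 ≡ 21, 13^4 ≡ 21² = 441 ≡ 34, 13^8 ≡ 34² = 1156 ≡ 9, 13^16 ≡ 9² = 81 ≡ 7. Since 17 = 16 + 1, 13^17 ≡ 7·13: 7·13 = 91 ≡ 17. So 13^17 ≡ 17 (mod 37).
Hence ψ⁻¹(13) = 17.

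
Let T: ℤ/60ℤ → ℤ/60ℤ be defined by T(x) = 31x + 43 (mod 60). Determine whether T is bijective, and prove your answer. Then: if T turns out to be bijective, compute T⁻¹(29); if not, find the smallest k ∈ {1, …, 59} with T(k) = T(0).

If T(u) = T(v), then 31u ≡ 31v (mod 60). Because gcd(31, 60) = 1, we may cancel 31 to get u ≡ v (mod 60).
We now compute 31⁻¹ mod 60 explicitly. Euclid's algorithm: 60 = 1·31 + 29, 31 = 1·29 + 2, 29 = 14·2 + 1; back-substituting gives 1 = 31·31 − 16·60, so 31⁻¹ ≡ 31 (mod 60).
Then y ↦ 31(y − 43) is a two-sided inverse to T, so every y ∈ ℤ/60ℤ has a preimage.
Thus T is bijective.
Since T is bijective, we compute T⁻¹(29): solve 31x + 43 ≡ 29 (mod 60), i.e. 31x ≡ 46 (mod 60).
Multiplying by 31⁻¹ = 31 gives x ≡ 31·46 = 1426 = 23·60 + 46 ≡ 46 (mod 60).
Check: T(46) = 31·46 + 43 = 1469 = 24·60 + 29 ≡ 29 (mod 60).

46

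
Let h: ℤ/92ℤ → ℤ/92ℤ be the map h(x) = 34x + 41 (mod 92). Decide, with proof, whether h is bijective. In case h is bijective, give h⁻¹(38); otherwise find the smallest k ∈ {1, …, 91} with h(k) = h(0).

46

We have gcd(34, 92) = 2 > 1. Taking u = 0 and v = 46: h(0) = 41 and h(46) = 34·46 + 41 = 1605 ≡ 41 (mod 92).
So h(0) = h(46) while 0 ≠ 46, therefore h is not injective, hence not bijective.
Since h is not bijective, we find the least positive k with h(k) = h(0): this means 34k ≡ 0 (mod 92), i.e. 92 ∣ 34k. Since gcd(34, 92) = 2, dividing through by 2 this holds exactly when 46 ∣ 17k, and as gcd(17, 46) = 1, exactly when 46 ∣ k.
The smallest positive such k is 46.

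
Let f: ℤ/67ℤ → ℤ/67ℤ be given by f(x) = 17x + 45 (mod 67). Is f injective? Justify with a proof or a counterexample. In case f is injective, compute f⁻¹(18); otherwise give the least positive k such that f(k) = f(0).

26

Recall: f is injective if f(s) = f(t) implies s = t.
Suppose f(s) = f(t) in ℤ/67ℤ. Then 17s + 45 ≡ 17t + 45 (mod 67), therefore 17(s − t) ≡ 0 (mod 67).
Since gcd(17, 67) = 1, 17 is invertible modulo 67, thus s − t ≡ 0 (mod 67), i.e. s = t.
Hence f is injective.
We now compute 17⁻¹ mod 67 explicitly. Euclid's algorithm: 67 = 3·17 + 16, 17 = 1·16 + 1; back-substituting gives 1 = 4·17 − 1·67, so 17⁻¹ ≡ 4 (mod 67).
Since f is injective, we find f⁻¹(18): we need 17x ≡ 18 − 45 ≡ 40 (mod 67). Using 17⁻¹ = 4: x ≡ 4·40 = 160 = 2·67 + 26, so x = 26.
Check: f(26) = 17·26 + 45 = 487 = 7·67 + 18 ≡ 18 (mod 67).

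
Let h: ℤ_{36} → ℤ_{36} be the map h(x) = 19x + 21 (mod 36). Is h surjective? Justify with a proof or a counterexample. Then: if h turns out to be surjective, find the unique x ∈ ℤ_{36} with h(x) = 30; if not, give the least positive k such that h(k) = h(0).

27

Since gcd(19, 36) = 1, 19 is invertible modulo 36. Euclid's algorithm: 36 = 1·19 + 17, 19 = 1·17 + 2, 17 = 8·2 + 1; back-substituting gives 1 = 19·19 − 10·36, so 19⁻¹ ≡ 19 (mod 36).
For any y ∈ ℤ_{36}, x = 19(y − 21) mod 36 satisfies h(x) = 19·19(y − 21) + 21 ≡ y (since 19·19 ≡ 1 mod 36). So every y has a preimage.
Therefore h is surjective.
Since h is surjective, we compute h⁻¹(30): solve 19x + 21 ≡ 30 (mod 36), i.e. 19x ≡ 9 (mod 36).
Multiplying by 19⁻¹ = 19 gives x ≡ 19·9 = 171 = 4·36 + 27 ≡ 27 (mod 36).
Check: h(27) = 19·27 + 21 = 534 = 14·36 + 30 ≡ 30 (mod 36).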